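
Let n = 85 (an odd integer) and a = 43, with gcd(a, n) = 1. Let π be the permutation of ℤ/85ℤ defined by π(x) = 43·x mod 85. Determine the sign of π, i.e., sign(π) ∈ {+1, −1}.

Trace 64: π^k(64) = [64, 32, 16, 8, 4, 2, 1] for k=0..6.
12 cycles of lengths [8, 8, 8, 8, 8, 8, 8, 8, 8, 8, 4, 1].
sign(π) = (−1)^{n − #cycles} = (−1)^{85−12} = (−1)^73 = -1.
(43|85)_J = -1 (Zolotarev's lemma cross-check).

-1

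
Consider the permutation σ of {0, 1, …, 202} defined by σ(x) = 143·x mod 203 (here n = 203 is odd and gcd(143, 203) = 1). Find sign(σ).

+1

Orbit of 101 under x↦143x: [101, 30, 27, 4, 166, 190, 171]… (length divides ord_203(143)).
Cycle type of π: 84×2 + 28 + 6 + 1; total 5 cycles.
Σ(ℓ_i−1) = 203−5 = 198; sign = (−1)^198 = +1.
Zolotarev: (143|203) = +1, matching the cycle-count sign.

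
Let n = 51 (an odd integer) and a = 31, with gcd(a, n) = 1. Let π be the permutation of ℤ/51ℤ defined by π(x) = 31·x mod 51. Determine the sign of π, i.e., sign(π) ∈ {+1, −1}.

-1

Orbit of 40 under x↦31x: [40, 16, 37, 25, 10, 4, 22]… (length divides ord_51(31)).
Decompose π into cycles: lengths [16, 16, 16, 1, 1, 1] (6 cycles, including the fixed point 0).
51 − 6 = 45 transpositions; sign(π) = (−1)^45 = -1.
Check: (31/51) = -1 by Zolotarev.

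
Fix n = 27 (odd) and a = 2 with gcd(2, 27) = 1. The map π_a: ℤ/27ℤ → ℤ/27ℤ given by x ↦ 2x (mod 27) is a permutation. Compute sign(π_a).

-1

Start at x=26: 26 → 25 → 23 → 19 → 11 → 22 → 17 → … (one orbit).
The orbit structure of x ↦ 2x mod 27: 4 orbits of sizes [18, 6, 2, 1].
Σ(ℓ_i−1) = 27−4 = 23; sign = (−1)^23 = -1.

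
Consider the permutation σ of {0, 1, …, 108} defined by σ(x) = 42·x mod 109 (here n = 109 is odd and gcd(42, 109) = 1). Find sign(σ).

Trace 29: π^k(29) = [29, 19, 35, 53, 46, 79, 48] for k=0..6.
2 cycles of lengths [108, 1].
n − c = 109 − 2 = 107; sign = (−1)^107 = -1.

-1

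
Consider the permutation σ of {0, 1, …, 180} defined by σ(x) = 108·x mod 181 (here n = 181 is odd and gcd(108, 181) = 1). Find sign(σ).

+1

Orbit of 62 under x↦108x: [62, 180, 73, 101, 48, 116, 39]… (length divides ord_181(108)).
The orbit structure of x ↦ 108x mod 181: 11 orbits of sizes [18, 18, 18, 18, 18, 18, 18, 18, 18, 18, 1].
181 − 11 = 170 transpositions; sign(π) = (−1)^170 = +1.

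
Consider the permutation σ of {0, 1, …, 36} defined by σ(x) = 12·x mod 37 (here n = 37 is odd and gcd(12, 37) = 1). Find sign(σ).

Start at x=12: 12 → 33 → 26 → 16 → 7 → 10 → 9 → … (one orbit).
The orbit structure of x ↦ 12x mod 37: 5 orbits of sizes [9, 9, 9, 9, 1].
5 cycles on 37: each ℓ→(−1)^(ℓ−1), product (−1)^32 = +1.
Check: (12/37) = +1 by Zolotarev.

+1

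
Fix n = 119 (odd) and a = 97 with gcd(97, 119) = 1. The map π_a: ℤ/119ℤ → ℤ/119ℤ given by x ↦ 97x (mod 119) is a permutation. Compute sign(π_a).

Orbit of 1 under x↦97x: [1, 97, 8, 62, 64, 20, 36]… (length divides ord_119(97)).
The orbit structure of x ↦ 97x mod 119: 11 orbits of sizes [16, 16, 16, 16, 16, 16, 16, 2, 2, 2, 1].
Σ(ℓ_i−1) = 119−11 = 108; sign = (−1)^108 = +1.

+1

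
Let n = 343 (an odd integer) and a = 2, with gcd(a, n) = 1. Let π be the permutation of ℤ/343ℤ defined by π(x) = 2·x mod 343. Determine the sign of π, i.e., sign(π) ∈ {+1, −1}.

+1

Start at x=8: 8 → 16 → 32 → 64 → 128 → 256 → 169 → … (one orbit).
Decompose π into cycles: lengths [147, 147, 21, 21, 3, 3, 1] (7 cycles, including the fixed point 0).
7 cycles on 343: each ℓ→(−1)^(ℓ−1), product (−1)^336 = +1.
Check: (2/343) = +1 by Zolotarev.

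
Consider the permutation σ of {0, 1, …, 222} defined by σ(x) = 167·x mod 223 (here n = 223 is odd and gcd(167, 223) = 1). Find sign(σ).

Trace 41: π^k(41) = [41, 157, 128, 191, 8, 221, 112] for k=0..6.
Decompose π into cycles: lengths [74, 74, 74, 1] (4 cycles, including the fixed point 0).
Σ(ℓ_i−1) = 223−4 = 219; sign = (−1)^219 = -1.
The Jacobi symbol (167|223) = -1 (Zolotarev) agrees.

-1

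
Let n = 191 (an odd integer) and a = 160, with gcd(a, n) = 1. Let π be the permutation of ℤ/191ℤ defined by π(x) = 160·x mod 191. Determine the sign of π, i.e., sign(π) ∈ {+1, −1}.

+1

Trace 32: π^k(32) = [32, 154, 1, 160, 6, 5, 36] for k=0..6.
π_160 has 11 disjoint cycles with lengths [19, 19, 19, 19, 19, 19, 19, 19, 19, 19, 1] on {0,…,190}.
Σ(ℓ_i−1) = 191−11 = 180; sign = (−1)^180 = +1.
The Jacobi symbol (160|191) = +1 (Zolotarev) agrees.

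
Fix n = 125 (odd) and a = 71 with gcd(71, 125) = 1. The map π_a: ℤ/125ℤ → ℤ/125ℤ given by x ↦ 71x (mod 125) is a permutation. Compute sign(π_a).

+1

Start at x=41: 41 → 36 → 56 → 101 → 46 → 16 → 11 → … (one orbit).
π_71 has 13 disjoint cycles with lengths [25, 25, 25, 25, 5, 5, 5, 5, 1, 1, 1, 1, 1] on {0,…,124}.
n − c = 125 − 13 = 112; sign = (−1)^112 = +1.
Check: (71/125) = +1 by Zolotarev.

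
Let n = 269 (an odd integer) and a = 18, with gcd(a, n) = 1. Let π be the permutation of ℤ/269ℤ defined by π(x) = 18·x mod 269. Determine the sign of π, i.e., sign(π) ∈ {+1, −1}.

-1

Trace 197: π^k(197) = [197, 49, 75, 5, 90, 6, 108] for k=0..6.
Cycle type of π: 268 + 1; total 2 cycles.
n − c = 269 − 2 = 267; sign = (−1)^267 = -1.
The Jacobi symbol (18|269) = -1 (Zolotarev) agrees.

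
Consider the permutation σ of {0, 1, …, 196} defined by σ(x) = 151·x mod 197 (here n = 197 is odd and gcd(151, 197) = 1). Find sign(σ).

Trace 64: π^k(64) = [64, 11, 85, 30, 196, 46, 51] for k=0..6.
π_151 has 2 disjoint cycles with lengths [196, 1] on {0,…,196}.
sign(π) = (−1)^{n − #cycles} = (−1)^{197−2} = (−1)^195 = -1.
Via Zolotarev, sign(π_{151}) = (151|197) = -1.

-1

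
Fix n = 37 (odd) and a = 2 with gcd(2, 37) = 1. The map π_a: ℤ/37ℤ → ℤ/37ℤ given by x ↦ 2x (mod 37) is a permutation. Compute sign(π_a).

-1

Start at x=26: 26 → 15 → 30 → 23 → 9 → 18 → 36 → … (one orbit).
Decompose π into cycles: lengths [36, 1] (2 cycles, including the fixed point 0).
sign(π) = (−1)^{n − #cycles} = (−1)^{37−2} = (−1)^35 = -1.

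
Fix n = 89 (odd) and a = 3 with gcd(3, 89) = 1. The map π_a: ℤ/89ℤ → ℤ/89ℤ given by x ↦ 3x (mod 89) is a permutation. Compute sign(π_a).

-1

Orbit of 44 under x↦3x: [44, 43, 40, 31, 4, 12, 36]… (length divides ord_89(3)).
The orbit structure of x ↦ 3x mod 89: 2 orbits of sizes [88, 1].
With 2 cycles on 89 points, sign = (−1)^{89−2} = -1.
Via Zolotarev, sign(π_{3}) = (3|89) = -1.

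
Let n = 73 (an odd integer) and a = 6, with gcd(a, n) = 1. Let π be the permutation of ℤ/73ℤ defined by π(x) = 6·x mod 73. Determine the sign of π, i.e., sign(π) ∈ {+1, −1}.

+1

Start at x=12: 12 → 72 → 67 → 37 → 3 → 18 → 35 → … (one orbit).
3 cycles of lengths [36, 36, 1].
n − c = 73 − 3 = 70; sign = (−1)^70 = +1.
(6|73)_J = +1 (Zolotarev's lemma cross-check).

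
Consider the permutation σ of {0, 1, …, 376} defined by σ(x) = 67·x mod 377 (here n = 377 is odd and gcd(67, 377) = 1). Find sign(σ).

-1

Start at x=34: 34 → 16 → 318 → 194 → 180 → 373 → 109 → … (one orbit).
8 cycles of lengths [84, 84, 84, 84, 14, 14, 12, 1].
n − c = 377 − 8 = 369; sign = (−1)^369 = -1.
Zolotarev: (67|377) = -1, matching the cycle-count sign.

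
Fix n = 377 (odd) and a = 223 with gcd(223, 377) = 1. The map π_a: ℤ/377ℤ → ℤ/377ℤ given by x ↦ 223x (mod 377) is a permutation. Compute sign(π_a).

-1

Orbit of 152 under x↦223x: [152, 343, 335, 59, 339, 197, 199]… (length divides ord_377(223)).
The orbit structure of x ↦ 223x mod 377: 10 orbits of sizes [84, 84, 84, 84, 12, 7, 7, 7, 7, 1].
n − c = 377 − 10 = 367; sign = (−1)^367 = -1.
Check: (223/377) = -1 by Zolotarev.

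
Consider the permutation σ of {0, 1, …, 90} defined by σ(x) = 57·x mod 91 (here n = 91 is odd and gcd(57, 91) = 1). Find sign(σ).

-1

Trace 8: π^k(8) = [8, 1, 57, 64] for k=0..3.
Cycle lengths of π_57 on ℤ/91ℤ: [4, 4, 4, 4, 4, 4, 4, 4, 4, 4, 4, 4, 4, 4, 4, 4, 4, 4, 4, 4, 4, 1, 1, 1, 1, 1, 1, 1]; 28 cycles in total.
n − c = 91 − 28 = 63; sign = (−1)^63 = -1.
Zolotarev: (57|91) = -1, matching the cycle-count sign.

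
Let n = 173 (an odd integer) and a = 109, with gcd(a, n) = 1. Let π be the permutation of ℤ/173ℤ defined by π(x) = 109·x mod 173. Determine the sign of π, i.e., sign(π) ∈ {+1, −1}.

Start at x=14: 14 → 142 → 81 → 6 → 135 → 10 → 52 → … (one orbit).
5 cycles of lengths [43, 43, 43, 43, 1].
Σ(ℓ_i−1) = 173−5 = 168; sign = (−1)^168 = +1.
Check: (109/173) = +1 by Zolotarev.

+1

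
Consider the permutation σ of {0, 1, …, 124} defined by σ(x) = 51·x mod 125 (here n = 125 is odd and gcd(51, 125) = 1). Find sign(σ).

+1

Orbit of 76 under x↦51x: [76, 1, 51, 101, 26]… (length divides ord_125(51)).
The orbit structure of x ↦ 51x mod 125: 45 orbits of sizes [5, 5, 5, 5, 5, 5, 5, 5, 5, 5, 5, 5, 5, 5, 5, 5, 5, 5, 5, 5, 1, 1, 1, 1, 1, 1, 1, 1, 1, 1, 1, 1, 1, 1, 1, 1, 1, 1, 1, 1, 1, 1, 1, 1, 1].
With 45 cycles on 125 points, sign = (−1)^{125−45} = +1.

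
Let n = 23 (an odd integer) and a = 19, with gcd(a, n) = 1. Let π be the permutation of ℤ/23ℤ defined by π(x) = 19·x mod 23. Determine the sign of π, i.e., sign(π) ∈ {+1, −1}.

Trace 14: π^k(14) = [14, 13, 17, 1, 19, 16, 5] for k=0..6.
The orbit structure of x ↦ 19x mod 23: 2 orbits of sizes [22, 1].
sign(π) = (−1)^{n − #cycles} = (−1)^{23−2} = (−1)^21 = -1.
Zolotarev: (19|23) = -1, matching the cycle-count sign.

-1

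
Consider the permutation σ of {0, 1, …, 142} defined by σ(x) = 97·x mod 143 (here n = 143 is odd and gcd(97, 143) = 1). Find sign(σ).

Trace 58: π^k(58) = [58, 49, 34, 9, 15, 25, 137] for k=0..6.
Decompose π into cycles: lengths [60, 60, 12, 5, 5, 1] (6 cycles, including the fixed point 0).
6 cycles on 143: each ℓ→(−1)^(ℓ−1), product (−1)^137 = -1.
The Jacobi symbol (97|143) = -1 (Zolotarev) agrees.

-1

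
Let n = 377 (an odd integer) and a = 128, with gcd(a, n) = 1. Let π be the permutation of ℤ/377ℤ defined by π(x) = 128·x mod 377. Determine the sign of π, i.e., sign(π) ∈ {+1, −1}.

+1

Trace 173: π^k(173) = [173, 278, 146, 215, 376, 249, 204] for k=0..6.
37 cycles of lengths [12, 12, 12, 12, 12, 12, 12, 12, 12, 12, 12, 12, 12, 12, 12, 12, 12, 12, 12, 12, 12, 12, 12, 12, 12, 12, 12, 12, 12, 4, 4, 4, 4, 4, 4, 4, 1].
n − c = 377 − 37 = 340; sign = (−1)^340 = +1.
(128|377)_J = +1 (Zolotarev's lemma cross-check).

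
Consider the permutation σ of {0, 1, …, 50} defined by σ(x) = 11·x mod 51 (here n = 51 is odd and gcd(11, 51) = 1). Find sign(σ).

+1

Start at x=5: 5 → 4 → 44 → 25 → 20 → 16 → 23 → … (one orbit).
The orbit structure of x ↦ 11x mod 51: 5 orbits of sizes [16, 16, 16, 2, 1].
sign(π) = (−1)^{n − #cycles} = (−1)^{51−5} = (−1)^46 = +1.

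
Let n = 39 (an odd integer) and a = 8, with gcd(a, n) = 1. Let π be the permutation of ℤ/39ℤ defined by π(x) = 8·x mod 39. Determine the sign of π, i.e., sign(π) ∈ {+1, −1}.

+1

Start at x=5: 5 → 1 → 8 → 25 → 5 (one orbit).
11 cycles of lengths [4, 4, 4, 4, 4, 4, 4, 4, 4, 2, 1].
39 − 11 = 28 transpositions; sign(π) = (−1)^28 = +1.
The Jacobi symbol (8|39) = +1 (Zolotarev) agrees.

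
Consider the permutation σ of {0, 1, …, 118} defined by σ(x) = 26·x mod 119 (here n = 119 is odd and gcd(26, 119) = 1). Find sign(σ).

Orbit of 104 under x↦26x: [104, 86, 94, 64, 117, 67, 76]… (length divides ord_119(26)).
π_26 has 8 disjoint cycles with lengths [24, 24, 24, 24, 8, 8, 6, 1] on {0,…,118}.
sign(π) = (−1)^{n − #cycles} = (−1)^{119−8} = (−1)^111 = -1.
(26|119)_J = -1 (Zolotarev's lemma cross-check).

-1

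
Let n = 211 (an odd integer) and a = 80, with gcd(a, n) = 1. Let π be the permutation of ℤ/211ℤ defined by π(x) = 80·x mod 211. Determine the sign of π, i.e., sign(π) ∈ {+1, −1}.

Start at x=99: 99 → 113 → 178 → 103 → 11 → 36 → 137 → … (one orbit).
Cycle type of π: 105×2 + 1; total 3 cycles.
sign(π) = (−1)^{n − #cycles} = (−1)^{211−3} = (−1)^208 = +1.
Check: (80/211) = +1 by Zolotarev.

+1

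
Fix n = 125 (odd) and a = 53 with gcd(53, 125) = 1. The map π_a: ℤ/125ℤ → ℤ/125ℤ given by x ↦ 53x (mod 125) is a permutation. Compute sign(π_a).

Trace 121: π^k(121) = [121, 38, 14, 117, 76, 28, 109] for k=0..6.
Cycle type of π: 100 + 20 + 4 + 1; total 4 cycles.
Σ(ℓ_i−1) = 125−4 = 121; sign = (−1)^121 = -1.

-1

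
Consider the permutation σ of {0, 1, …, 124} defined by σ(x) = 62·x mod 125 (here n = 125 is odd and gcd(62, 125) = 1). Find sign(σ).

-1

Trace 36: π^k(36) = [36, 107, 9, 58, 96, 77, 24] for k=0..6.
Decompose π into cycles: lengths [100, 20, 4, 1] (4 cycles, including the fixed point 0).
With 4 cycles on 125 points, sign = (−1)^{125−4} = -1.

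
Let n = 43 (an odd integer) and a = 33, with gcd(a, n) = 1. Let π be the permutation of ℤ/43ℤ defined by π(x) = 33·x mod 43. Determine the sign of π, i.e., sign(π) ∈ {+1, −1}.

-1

Orbit of 32 under x↦33x: [32, 24, 18, 35, 37, 17, 2]… (length divides ord_43(33)).
Cycle type of π: 42 + 1; total 2 cycles.
43 − 2 = 41 transpositions; sign(π) = (−1)^41 = -1.
Via Zolotarev, sign(π_{33}) = (33|43) = -1.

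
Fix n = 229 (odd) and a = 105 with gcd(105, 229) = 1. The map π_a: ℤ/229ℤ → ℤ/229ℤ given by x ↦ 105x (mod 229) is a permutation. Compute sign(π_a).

-1

Start at x=16: 16 → 77 → 70 → 22 → 20 → 39 → 202 → … (one orbit).
The orbit structure of x ↦ 105x mod 229: 2 orbits of sizes [228, 1].
With 2 cycles on 229 points, sign = (−1)^{229−2} = -1.
(105|229)_J = -1 (Zolotarev's lemma cross-check).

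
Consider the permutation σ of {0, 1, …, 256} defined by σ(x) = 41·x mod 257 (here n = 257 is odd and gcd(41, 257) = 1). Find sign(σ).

-1

Start at x=171: 171 → 72 → 125 → 242 → 156 → 228 → 96 → … (one orbit).
Cycle lengths of π_41 on ℤ/257ℤ: [256, 1]; 2 cycles in total.
n − c = 257 − 2 = 255; sign = (−1)^255 = -1.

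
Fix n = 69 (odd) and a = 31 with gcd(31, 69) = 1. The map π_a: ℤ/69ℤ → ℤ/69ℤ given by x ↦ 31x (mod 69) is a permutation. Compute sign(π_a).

+1

Trace 49: π^k(49) = [49, 1, 31, 64, 52, 25, 16] for k=0..6.
The orbit structure of x ↦ 31x mod 69: 9 orbits of sizes [11, 11, 11, 11, 11, 11, 1, 1, 1].
69 − 9 = 60 transpositions; sign(π) = (−1)^60 = +1.
Via Zolotarev, sign(π_{31}) = (31|69) = +1.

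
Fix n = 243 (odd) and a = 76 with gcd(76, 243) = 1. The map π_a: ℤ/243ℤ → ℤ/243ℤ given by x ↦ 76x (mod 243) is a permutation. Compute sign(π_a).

Trace 217: π^k(217) = [217, 211, 241, 91, 112, 7, 46] for k=0..6.
The orbit structure of x ↦ 76x mod 243: 11 orbits of sizes [81, 81, 27, 27, 9, 9, 3, 3, 1, 1, 1].
n − c = 243 − 11 = 232; sign = (−1)^232 = +1.

+1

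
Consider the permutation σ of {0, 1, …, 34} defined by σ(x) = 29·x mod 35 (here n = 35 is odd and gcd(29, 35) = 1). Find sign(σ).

Orbit of 1 under x↦29x: [1, 29]… (length divides ord_35(29)).
Cycle type of π: 2×14 + 1×7; total 21 cycles.
sign(π) = (−1)^{n − #cycles} = (−1)^{35−21} = (−1)^14 = +1.

+1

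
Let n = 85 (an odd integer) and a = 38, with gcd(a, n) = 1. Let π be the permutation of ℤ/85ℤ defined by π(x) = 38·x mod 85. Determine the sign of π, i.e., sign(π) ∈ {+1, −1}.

Trace 47: π^k(47) = [47, 1, 38, 84] for k=0..3.
π_38 has 22 disjoint cycles with lengths [4, 4, 4, 4, 4, 4, 4, 4, 4, 4, 4, 4, 4, 4, 4, 4, 4, 4, 4, 4, 4, 1] on {0,…,84}.
sign(π) = (−1)^{n − #cycles} = (−1)^{85−22} = (−1)^63 = -1.

-1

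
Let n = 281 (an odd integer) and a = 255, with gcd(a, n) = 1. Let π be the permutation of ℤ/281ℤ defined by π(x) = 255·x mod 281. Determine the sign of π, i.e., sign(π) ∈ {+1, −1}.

-1

Orbit of 59 under x↦255x: [59, 152, 263, 187, 196, 243, 145]… (length divides ord_281(255)).
2 cycles of lengths [280, 1].
With 2 cycles on 281 points, sign = (−1)^{281−2} = -1.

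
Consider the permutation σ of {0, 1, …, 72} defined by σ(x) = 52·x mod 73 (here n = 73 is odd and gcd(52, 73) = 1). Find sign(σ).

-1

Trace 63: π^k(63) = [63, 64, 43, 46, 56, 65, 22] for k=0..6.
π_52 has 4 disjoint cycles with lengths [24, 24, 24, 1] on {0,…,72}.
Σ(ℓ_i−1) = 73−4 = 69; sign = (−1)^69 = -1.
Check: (52/73) = -1 by Zolotarev.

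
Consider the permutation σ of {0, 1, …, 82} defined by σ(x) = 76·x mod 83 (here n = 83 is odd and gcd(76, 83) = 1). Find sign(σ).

Trace 53: π^k(53) = [53, 44, 24, 81, 14, 68, 22] for k=0..6.
The orbit structure of x ↦ 76x mod 83: 2 orbits of sizes [82, 1].
n − c = 83 − 2 = 81; sign = (−1)^81 = -1.
(76|83)_J = -1 (Zolotarev's lemma cross-check).

-1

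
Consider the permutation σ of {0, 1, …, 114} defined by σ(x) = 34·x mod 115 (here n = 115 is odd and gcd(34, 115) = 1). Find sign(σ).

-1

Start at x=71: 71 → 114 → 81 → 109 → 26 → 79 → 41 → … (one orbit).
The orbit structure of x ↦ 34x mod 115: 8 orbits of sizes [22, 22, 22, 22, 22, 2, 2, 1].
115 − 8 = 107 transpositions; sign(π) = (−1)^107 = -1.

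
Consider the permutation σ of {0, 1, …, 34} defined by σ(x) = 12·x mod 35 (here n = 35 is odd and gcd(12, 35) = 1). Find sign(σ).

+1

Trace 29: π^k(29) = [29, 33, 11, 27, 9, 3, 1] for k=0..6.
Decompose π into cycles: lengths [12, 12, 6, 4, 1] (5 cycles, including the fixed point 0).
5 cycles on 35: each ℓ→(−1)^(ℓ−1), product (−1)^30 = +1.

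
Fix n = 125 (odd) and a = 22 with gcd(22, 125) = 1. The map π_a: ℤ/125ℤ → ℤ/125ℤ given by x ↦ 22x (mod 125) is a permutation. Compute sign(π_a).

Trace 23: π^k(23) = [23, 6, 7, 29, 13, 36, 42] for k=0..6.
Cycle lengths of π_22 on ℤ/125ℤ: [100, 20, 4, 1]; 4 cycles in total.
4 cycles on 125: each ℓ→(−1)^(ℓ−1), product (−1)^121 = -1.
The Jacobi symbol (22|125) = -1 (Zolotarev) agrees.

-1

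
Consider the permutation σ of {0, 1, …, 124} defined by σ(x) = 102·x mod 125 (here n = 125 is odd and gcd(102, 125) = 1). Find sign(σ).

-1

Start at x=76: 76 → 2 → 79 → 58 → 41 → 57 → 64 → … (one orbit).
Cycle lengths of π_102 on ℤ/125ℤ: [100, 20, 4, 1]; 4 cycles in total.
n − c = 125 − 4 = 121; sign = (−1)^121 = -1.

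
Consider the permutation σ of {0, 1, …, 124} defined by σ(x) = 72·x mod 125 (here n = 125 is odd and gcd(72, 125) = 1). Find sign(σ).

Trace 8: π^k(8) = [8, 76, 97, 109, 98, 56, 32] for k=0..6.
Decompose π into cycles: lengths [100, 20, 4, 1] (4 cycles, including the fixed point 0).
sign(π) = (−1)^{n − #cycles} = (−1)^{125−4} = (−1)^121 = -1.

-1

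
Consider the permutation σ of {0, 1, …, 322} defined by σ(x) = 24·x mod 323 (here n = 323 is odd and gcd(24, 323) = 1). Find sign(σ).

Trace 62: π^k(62) = [62, 196, 182, 169, 180, 121, 320] for k=0..6.
6 cycles of lengths [144, 144, 16, 9, 9, 1].
Σ(ℓ_i−1) = 323−6 = 317; sign = (−1)^317 = -1.
Zolotarev: (24|323) = -1, matching the cycle-count sign.

-1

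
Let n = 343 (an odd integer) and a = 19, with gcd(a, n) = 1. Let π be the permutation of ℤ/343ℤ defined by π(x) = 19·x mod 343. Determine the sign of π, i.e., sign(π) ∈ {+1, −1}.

Orbit of 342 under x↦19x: [342, 324, 325, 1, 19, 18]… (length divides ord_343(19)).
The orbit structure of x ↦ 19x mod 343: 58 orbits of sizes [6, 6, 6, 6, 6, 6, 6, 6, 6, 6, 6, 6, 6, 6, 6, 6, 6, 6, 6, 6, 6, 6, 6, 6, 6, 6, 6, 6, 6, 6, 6, 6, 6, 6, 6, 6, 6, 6, 6, 6, 6, 6, 6, 6, 6, 6, 6, 6, 6, 6, 6, 6, 6, 6, 6, 6, 6, 1].
sign(π) = (−1)^{n − #cycles} = (−1)^{343−58} = (−1)^285 = -1.
Zolotarev: (19|343) = -1, matching the cycle-count sign.

-1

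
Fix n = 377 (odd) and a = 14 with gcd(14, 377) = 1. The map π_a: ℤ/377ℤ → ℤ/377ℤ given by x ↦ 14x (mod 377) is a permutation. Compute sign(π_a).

Trace 40: π^k(40) = [40, 183, 300, 53, 365, 209, 287] for k=0..6.
Cycle type of π: 28×13 + 1×13; total 26 cycles.
n − c = 377 − 26 = 351; sign = (−1)^351 = -1.
(14|377)_J = -1 (Zolotarev's lemma cross-check).

-1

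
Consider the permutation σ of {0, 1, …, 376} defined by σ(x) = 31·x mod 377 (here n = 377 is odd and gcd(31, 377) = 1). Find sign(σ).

+1

Orbit of 135 under x↦31x: [135, 38, 47, 326, 304, 376, 346]… (length divides ord_377(31)).
17 cycles of lengths [28, 28, 28, 28, 28, 28, 28, 28, 28, 28, 28, 28, 28, 4, 4, 4, 1].
With 17 cycles on 377 points, sign = (−1)^{377−17} = +1.
Zolotarev: (31|377) = +1, matching the cycle-count sign.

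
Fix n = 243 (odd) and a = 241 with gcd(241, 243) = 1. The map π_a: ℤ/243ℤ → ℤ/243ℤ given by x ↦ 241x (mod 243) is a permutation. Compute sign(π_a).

Orbit of 118 under x↦241x: [118, 7, 229, 28, 187, 112, 19]… (length divides ord_243(241)).
π_241 has 11 disjoint cycles with lengths [81, 81, 27, 27, 9, 9, 3, 3, 1, 1, 1] on {0,…,242}.
11 cycles on 243: each ℓ→(−1)^(ℓ−1), product (−1)^232 = +1.
(241|243)_J = +1 (Zolotarev's lemma cross-check).

+1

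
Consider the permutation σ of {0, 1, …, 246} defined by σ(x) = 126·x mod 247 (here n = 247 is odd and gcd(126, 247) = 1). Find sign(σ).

Orbit of 170 under x↦126x: [170, 178, 198, 1, 126, 68]… (length divides ord_247(126)).
π_126 has 44 disjoint cycles with lengths [6, 6, 6, 6, 6, 6, 6, 6, 6, 6, 6, 6, 6, 6, 6, 6, 6, 6, 6, 6, 6, 6, 6, 6, 6, 6, 6, 6, 6, 6, 6, 6, 6, 6, 6, 6, 6, 6, 6, 3, 3, 3, 3, 1] on {0,…,246}.
n − c = 247 − 44 = 203; sign = (−1)^203 = -1.
Check: (126/247) = -1 by Zolotarev.

-1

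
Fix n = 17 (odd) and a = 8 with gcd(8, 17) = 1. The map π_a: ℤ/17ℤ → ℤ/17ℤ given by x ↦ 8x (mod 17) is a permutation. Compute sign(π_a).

+1

Trace 8: π^k(8) = [8, 13, 2, 16, 9, 4, 15] for k=0..6.
Cycle type of π: 8×2 + 1; total 3 cycles.
3 cycles on 17: each ℓ→(−1)^(ℓ−1), product (−1)^14 = +1.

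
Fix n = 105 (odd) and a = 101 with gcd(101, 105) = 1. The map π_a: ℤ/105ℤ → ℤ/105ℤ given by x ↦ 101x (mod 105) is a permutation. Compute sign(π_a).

Orbit of 16 under x↦101x: [16, 41, 46, 26, 1, 101]… (length divides ord_105(101)).
Decompose π into cycles: lengths [6, 6, 6, 6, 6, 6, 6, 6, 6, 6, 6, 6, 6, 6, 6, 2, 2, 2, 2, 2, 1, 1, 1, 1, 1] (25 cycles, including the fixed point 0).
Σ(ℓ_i−1) = 105−25 = 80; sign = (−1)^80 = +1.

+1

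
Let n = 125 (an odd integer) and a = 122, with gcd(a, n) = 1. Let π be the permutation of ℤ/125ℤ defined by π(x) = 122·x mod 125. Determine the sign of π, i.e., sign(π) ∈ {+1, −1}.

-1

Trace 78: π^k(78) = [78, 16, 77, 19, 68, 46, 112] for k=0..6.
4 cycles of lengths [100, 20, 4, 1].
With 4 cycles on 125 points, sign = (−1)^{125−4} = -1.
(122|125)_J = -1 (Zolotarev's lemma cross-check).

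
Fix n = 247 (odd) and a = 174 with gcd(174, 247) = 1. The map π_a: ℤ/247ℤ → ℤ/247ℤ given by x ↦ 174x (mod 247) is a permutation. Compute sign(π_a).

Start at x=18: 18 → 168 → 86 → 144 → 109 → 194 → 164 → … (one orbit).
Decompose π into cycles: lengths [36, 36, 36, 36, 36, 36, 18, 4, 4, 4, 1] (11 cycles, including the fixed point 0).
With 11 cycles on 247 points, sign = (−1)^{247−11} = +1.
Via Zolotarev, sign(π_{174}) = (174|247) = +1.

+1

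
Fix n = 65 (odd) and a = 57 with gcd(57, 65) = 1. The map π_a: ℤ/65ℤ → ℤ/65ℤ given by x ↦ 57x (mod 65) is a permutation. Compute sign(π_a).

+1

Orbit of 1 under x↦57x: [1, 57, 64, 8]… (length divides ord_65(57)).
Cycle lengths of π_57 on ℤ/65ℤ: [4, 4, 4, 4, 4, 4, 4, 4, 4, 4, 4, 4, 4, 4, 4, 4, 1]; 17 cycles in total.
With 17 cycles on 65 points, sign = (−1)^{65−17} = +1.
The Jacobi symbol (57|65) = +1 (Zolotarev) agrees.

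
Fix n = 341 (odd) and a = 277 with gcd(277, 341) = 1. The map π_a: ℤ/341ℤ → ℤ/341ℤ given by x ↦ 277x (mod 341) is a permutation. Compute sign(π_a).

+1

Start at x=85: 85 → 16 → 340 → 64 → 337 → 256 → 325 → … (one orbit).
Cycle lengths of π_277 on ℤ/341ℤ: [10, 10, 10, 10, 10, 10, 10, 10, 10, 10, 10, 10, 10, 10, 10, 10, 10, 10, 10, 10, 10, 10, 10, 10, 10, 10, 10, 10, 10, 10, 10, 10, 10, 10, 1]; 35 cycles in total.
n − c = 341 − 35 = 306; sign = (−1)^306 = +1.
Via Zolotarev, sign(π_{277}) = (277|341) = +1.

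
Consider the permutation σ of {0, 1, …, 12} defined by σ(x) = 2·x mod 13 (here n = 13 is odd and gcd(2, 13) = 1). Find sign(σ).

Orbit of 5 under x↦2x: [5, 10, 7, 1, 2, 4, 8]… (length divides ord_13(2)).
Decompose π into cycles: lengths [12, 1] (2 cycles, including the fixed point 0).
Σ(ℓ_i−1) = 13−2 = 11; sign = (−1)^11 = -1.
Via Zolotarev, sign(π_{2}) = (2|13) = -1.

-1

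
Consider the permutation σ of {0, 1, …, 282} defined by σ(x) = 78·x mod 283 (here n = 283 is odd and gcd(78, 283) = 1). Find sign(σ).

Start at x=264: 264 → 216 → 151 → 175 → 66 → 54 → 250 → … (one orbit).
Cycle lengths of π_78 on ℤ/283ℤ: [47, 47, 47, 47, 47, 47, 1]; 7 cycles in total.
n − c = 283 − 7 = 276; sign = (−1)^276 = +1.
Check: (78/283) = +1 by Zolotarev.

+1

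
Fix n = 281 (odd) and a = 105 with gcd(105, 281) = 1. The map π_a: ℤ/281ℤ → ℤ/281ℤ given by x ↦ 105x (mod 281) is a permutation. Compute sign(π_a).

-1

Start at x=277: 277 → 142 → 17 → 99 → 279 → 71 → 149 → … (one orbit).
The orbit structure of x ↦ 105x mod 281: 2 orbits of sizes [280, 1].
2 cycles on 281: each ℓ→(−1)^(ℓ−1), product (−1)^279 = -1.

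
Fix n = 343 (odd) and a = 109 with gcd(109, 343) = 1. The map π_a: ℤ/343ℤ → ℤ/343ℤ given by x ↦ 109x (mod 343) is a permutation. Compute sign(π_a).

+1

Start at x=317: 317 → 253 → 137 → 184 → 162 → 165 → 149 → … (one orbit).
Cycle lengths of π_109 on ℤ/343ℤ: [147, 147, 21, 21, 3, 3, 1]; 7 cycles in total.
With 7 cycles on 343 points, sign = (−1)^{343−7} = +1.
Check: (109/343) = +1 by Zolotarev.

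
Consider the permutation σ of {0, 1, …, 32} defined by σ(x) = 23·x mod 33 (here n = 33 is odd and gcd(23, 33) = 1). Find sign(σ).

Orbit of 23 under x↦23x: [23, 1]… (length divides ord_33(23)).
The orbit structure of x ↦ 23x mod 33: 22 orbits of sizes [2, 2, 2, 2, 2, 2, 2, 2, 2, 2, 2, 1, 1, 1, 1, 1, 1, 1, 1, 1, 1, 1].
n − c = 33 − 22 = 11; sign = (−1)^11 = -1.
The Jacobi symbol (23|33) = -1 (Zolotarev) agrees.

-1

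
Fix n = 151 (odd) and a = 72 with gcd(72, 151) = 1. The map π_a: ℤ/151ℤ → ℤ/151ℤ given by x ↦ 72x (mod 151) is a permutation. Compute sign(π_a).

+1

Trace 94: π^k(94) = [94, 124, 19, 9, 44, 148, 86] for k=0..6.
7 cycles of lengths [25, 25, 25, 25, 25, 25, 1].
151 − 7 = 144 transpositions; sign(π) = (−1)^144 = +1.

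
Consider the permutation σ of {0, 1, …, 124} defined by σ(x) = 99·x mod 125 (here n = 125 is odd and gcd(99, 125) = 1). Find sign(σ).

+1

Trace 49: π^k(49) = [49, 101, 124, 26, 74, 76, 24] for k=0..6.
The orbit structure of x ↦ 99x mod 125: 23 orbits of sizes [10, 10, 10, 10, 10, 10, 10, 10, 10, 10, 2, 2, 2, 2, 2, 2, 2, 2, 2, 2, 2, 2, 1].
With 23 cycles on 125 points, sign = (−1)^{125−23} = +1.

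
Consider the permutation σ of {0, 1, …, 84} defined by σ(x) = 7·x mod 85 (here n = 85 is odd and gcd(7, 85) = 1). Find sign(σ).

Orbit of 19 under x↦7x: [19, 48, 81, 57, 59, 73, 1]… (length divides ord_85(7)).
Cycle lengths of π_7 on ℤ/85ℤ: [16, 16, 16, 16, 16, 4, 1]; 7 cycles in total.
85 − 7 = 78 transpositions; sign(π) = (−1)^78 = +1.

+1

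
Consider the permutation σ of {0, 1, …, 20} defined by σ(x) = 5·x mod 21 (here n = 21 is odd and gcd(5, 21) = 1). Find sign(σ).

+1

Trace 17: π^k(17) = [17, 1, 5, 4, 20, 16] for k=0..5.
Cycle type of π: 6×3 + 2 + 1; total 5 cycles.
n − c = 21 − 5 = 16; sign = (−1)^16 = +1.
Via Zolotarev, sign(π_{5}) = (5|21) = +1.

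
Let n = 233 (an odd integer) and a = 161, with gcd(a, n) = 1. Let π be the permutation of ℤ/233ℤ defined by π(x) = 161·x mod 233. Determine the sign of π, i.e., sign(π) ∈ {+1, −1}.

Orbit of 126 under x↦161x: [126, 15, 85, 171, 37, 132, 49]… (length divides ord_233(161)).
Cycle lengths of π_161 on ℤ/233ℤ: [116, 116, 1]; 3 cycles in total.
n − c = 233 − 3 = 230; sign = (−1)^230 = +1.
Check: (161/233) = +1 by Zolotarev.

+1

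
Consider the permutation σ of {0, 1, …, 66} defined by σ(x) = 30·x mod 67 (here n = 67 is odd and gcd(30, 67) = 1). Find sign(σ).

Orbit of 38 under x↦30x: [38, 1, 30, 29, 66, 37]… (length divides ord_67(30)).
Decompose π into cycles: lengths [6, 6, 6, 6, 6, 6, 6, 6, 6, 6, 6, 1] (12 cycles, including the fixed point 0).
n − c = 67 − 12 = 55; sign = (−1)^55 = -1.

-1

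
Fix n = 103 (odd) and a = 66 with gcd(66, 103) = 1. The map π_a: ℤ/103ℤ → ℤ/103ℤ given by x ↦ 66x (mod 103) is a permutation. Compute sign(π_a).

Trace 61: π^k(61) = [61, 9, 79, 64, 1, 66, 30] for k=0..6.
The orbit structure of x ↦ 66x mod 103: 7 orbits of sizes [17, 17, 17, 17, 17, 17, 1].
7 cycles on 103: each ℓ→(−1)^(ℓ−1), product (−1)^96 = +1.
Check: (66/103) = +1 by Zolotarev.

+1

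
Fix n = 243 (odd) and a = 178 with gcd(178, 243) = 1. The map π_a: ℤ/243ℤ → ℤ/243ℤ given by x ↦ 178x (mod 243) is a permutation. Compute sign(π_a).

+1

Trace 52: π^k(52) = [52, 22, 28, 124, 202, 235, 34] for k=0..6.
π_178 has 11 disjoint cycles with lengths [81, 81, 27, 27, 9, 9, 3, 3, 1, 1, 1] on {0,…,242}.
Σ(ℓ_i−1) = 243−11 = 232; sign = (−1)^232 = +1.
Via Zolotarev, sign(π_{178}) = (178|243) = +1.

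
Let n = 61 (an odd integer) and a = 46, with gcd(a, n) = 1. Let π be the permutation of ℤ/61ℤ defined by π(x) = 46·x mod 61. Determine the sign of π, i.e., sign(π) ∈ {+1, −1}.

Trace 56: π^k(56) = [56, 14, 34, 39, 25, 52, 13] for k=0..6.
Cycle type of π: 30×2 + 1; total 3 cycles.
61 − 3 = 58 transpositions; sign(π) = (−1)^58 = +1.
Zolotarev: (46|61) = +1, matching the cycle-count sign.

+1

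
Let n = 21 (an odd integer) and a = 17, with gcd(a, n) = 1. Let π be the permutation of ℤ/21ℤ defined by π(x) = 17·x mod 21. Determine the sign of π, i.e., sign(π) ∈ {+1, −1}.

+1

Orbit of 5 under x↦17x: [5, 1, 17, 16, 20, 4]… (length divides ord_21(17)).
Decompose π into cycles: lengths [6, 6, 6, 2, 1] (5 cycles, including the fixed point 0).
sign(π) = (−1)^{n − #cycles} = (−1)^{21−5} = (−1)^16 = +1.
The Jacobi symbol (17|21) = +1 (Zolotarev) agrees.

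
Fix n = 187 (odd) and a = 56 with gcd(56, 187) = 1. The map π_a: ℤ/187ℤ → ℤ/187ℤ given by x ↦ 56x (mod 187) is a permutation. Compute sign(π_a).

-1

Start at x=100: 100 → 177 → 1 → 56 → 144 → 23 → 166 → … (one orbit).
Cycle lengths of π_56 on ℤ/187ℤ: [16, 16, 16, 16, 16, 16, 16, 16, 16, 16, 16, 1, 1, 1, 1, 1, 1, 1, 1, 1, 1, 1]; 22 cycles in total.
n − c = 187 − 22 = 165; sign = (−1)^165 = -1.
(56|187)_J = -1 (Zolotarev's lemma cross-check).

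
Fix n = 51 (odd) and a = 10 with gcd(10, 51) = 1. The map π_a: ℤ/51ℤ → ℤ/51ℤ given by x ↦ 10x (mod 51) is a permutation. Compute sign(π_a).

-1

Start at x=43: 43 → 22 → 16 → 7 → 19 → 37 → 13 → … (one orbit).
The orbit structure of x ↦ 10x mod 51: 6 orbits of sizes [16, 16, 16, 1, 1, 1].
With 6 cycles on 51 points, sign = (−1)^{51−6} = -1.
The Jacobi symbol (10|51) = -1 (Zolotarev) agrees.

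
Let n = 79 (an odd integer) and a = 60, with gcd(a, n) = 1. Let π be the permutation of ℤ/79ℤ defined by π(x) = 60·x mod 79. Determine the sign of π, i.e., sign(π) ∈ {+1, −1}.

-1

Start at x=39: 39 → 49 → 17 → 72 → 54 → 1 → 60 → … (one orbit).
Cycle type of π: 78 + 1; total 2 cycles.
n − c = 79 − 2 = 77; sign = (−1)^77 = -1.
The Jacobi symbol (60|79) = -1 (Zolotarev) agrees.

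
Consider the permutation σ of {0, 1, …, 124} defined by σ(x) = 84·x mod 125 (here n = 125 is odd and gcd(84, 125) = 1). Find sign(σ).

+1

Trace 74: π^k(74) = [74, 91, 19, 96, 64, 1, 84] for k=0..6.
The orbit structure of x ↦ 84x mod 125: 7 orbits of sizes [50, 50, 10, 10, 2, 2, 1].
Σ(ℓ_i−1) = 125−7 = 118; sign = (−1)^118 = +1.
Check: (84/125) = +1 by Zolotarev.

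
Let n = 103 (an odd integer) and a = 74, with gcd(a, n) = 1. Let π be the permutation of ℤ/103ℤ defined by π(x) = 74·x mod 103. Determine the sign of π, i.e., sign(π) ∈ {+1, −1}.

Trace 87: π^k(87) = [87, 52, 37, 60, 11, 93, 84] for k=0..6.
2 cycles of lengths [102, 1].
Σ(ℓ_i−1) = 103−2 = 101; sign = (−1)^101 = -1.

-1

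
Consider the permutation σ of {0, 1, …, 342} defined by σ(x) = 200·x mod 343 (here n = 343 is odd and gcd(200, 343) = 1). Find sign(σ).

+1

Trace 23: π^k(23) = [23, 141, 74, 51, 253, 179, 128] for k=0..6.
7 cycles of lengths [147, 147, 21, 21, 3, 3, 1].
343 − 7 = 336 transpositions; sign(π) = (−1)^336 = +1.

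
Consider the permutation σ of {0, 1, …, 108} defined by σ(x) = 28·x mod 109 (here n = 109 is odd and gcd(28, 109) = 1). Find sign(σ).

Start at x=46: 46 → 89 → 94 → 16 → 12 → 9 → 34 → … (one orbit).
π_28 has 3 disjoint cycles with lengths [54, 54, 1] on {0,…,108}.
With 3 cycles on 109 points, sign = (−1)^{109−3} = +1.

+1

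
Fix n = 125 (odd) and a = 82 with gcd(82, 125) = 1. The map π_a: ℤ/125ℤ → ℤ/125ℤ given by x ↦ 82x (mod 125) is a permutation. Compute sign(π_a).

-1

Start at x=76: 76 → 107 → 24 → 93 → 1 → 82 → 99 → … (one orbit).
Cycle type of π: 20×5 + 4×6 + 1; total 12 cycles.
With 12 cycles on 125 points, sign = (−1)^{125−12} = -1.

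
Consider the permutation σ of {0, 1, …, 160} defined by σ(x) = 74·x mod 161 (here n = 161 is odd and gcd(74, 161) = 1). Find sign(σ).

Orbit of 81 under x↦74x: [81, 37, 1, 74, 2, 148, 4]… (length divides ord_161(74)).
Cycle type of π: 66×2 + 22 + 3×2 + 1; total 6 cycles.
n − c = 161 − 6 = 155; sign = (−1)^155 = -1.
Check: (74/161) = -1 by Zolotarev.

-1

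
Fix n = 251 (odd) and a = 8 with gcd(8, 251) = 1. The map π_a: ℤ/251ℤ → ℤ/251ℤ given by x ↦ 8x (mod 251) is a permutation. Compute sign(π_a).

Start at x=160: 160 → 25 → 200 → 94 → 250 → 243 → 187 → … (one orbit).
Cycle type of π: 50×5 + 1; total 6 cycles.
6 cycles on 251: each ℓ→(−1)^(ℓ−1), product (−1)^245 = -1.
Via Zolotarev, sign(π_{8}) = (8|251) = -1.

-1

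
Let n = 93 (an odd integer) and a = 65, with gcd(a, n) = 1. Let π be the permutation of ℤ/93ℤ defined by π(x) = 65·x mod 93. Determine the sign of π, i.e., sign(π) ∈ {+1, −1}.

+1

Orbit of 10 under x↦65x: [10, 92, 28, 53, 4, 74, 67]… (length divides ord_93(65)).
π_65 has 5 disjoint cycles with lengths [30, 30, 30, 2, 1] on {0,…,92}.
Σ(ℓ_i−1) = 93−5 = 88; sign = (−1)^88 = +1.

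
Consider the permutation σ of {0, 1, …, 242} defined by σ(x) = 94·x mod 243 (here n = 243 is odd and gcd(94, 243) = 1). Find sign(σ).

Orbit of 70 under x↦94x: [70, 19, 85, 214, 190, 121, 196]… (length divides ord_243(94)).
π_94 has 11 disjoint cycles with lengths [81, 81, 27, 27, 9, 9, 3, 3, 1, 1, 1] on {0,…,242}.
sign(π) = (−1)^{n − #cycles} = (−1)^{243−11} = (−1)^232 = +1.
Check: (94/243) = +1 by Zolotarev.

+1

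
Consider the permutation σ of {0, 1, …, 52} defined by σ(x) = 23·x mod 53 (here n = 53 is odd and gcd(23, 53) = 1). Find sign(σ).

-1

Start at x=30: 30 → 1 → 23 → 52 → 30 (one orbit).
π_23 has 14 disjoint cycles with lengths [4, 4, 4, 4, 4, 4, 4, 4, 4, 4, 4, 4, 4, 1] on {0,…,52}.
n − c = 53 − 14 = 39; sign = (−1)^39 = -1.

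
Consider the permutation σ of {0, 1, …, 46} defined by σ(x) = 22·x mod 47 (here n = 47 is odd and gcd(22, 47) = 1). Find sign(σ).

Start at x=8: 8 → 35 → 18 → 20 → 17 → 45 → 3 → … (one orbit).
Cycle type of π: 46 + 1; total 2 cycles.
With 2 cycles on 47 points, sign = (−1)^{47−2} = -1.

-1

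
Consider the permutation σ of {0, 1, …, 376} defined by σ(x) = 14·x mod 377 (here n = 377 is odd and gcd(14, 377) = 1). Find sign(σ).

-1

Orbit of 365 under x↦14x: [365, 209, 287, 248, 79, 352, 27]… (length divides ord_377(14)).
Decompose π into cycles: lengths [28, 28, 28, 28, 28, 28, 28, 28, 28, 28, 28, 28, 28, 1, 1, 1, 1, 1, 1, 1, 1, 1, 1, 1, 1, 1] (26 cycles, including the fixed point 0).
Σ(ℓ_i−1) = 377−26 = 351; sign = (−1)^351 = -1.
Via Zolotarev, sign(π_{14}) = (14|377) = -1.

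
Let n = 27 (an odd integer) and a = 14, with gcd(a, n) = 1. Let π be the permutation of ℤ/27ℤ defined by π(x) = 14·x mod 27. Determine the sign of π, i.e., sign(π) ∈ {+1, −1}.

-1

Trace 7: π^k(7) = [7, 17, 22, 11, 19, 23, 25] for k=0..6.
Cycle lengths of π_14 on ℤ/27ℤ: [18, 6, 2, 1]; 4 cycles in total.
n − c = 27 − 4 = 23; sign = (−1)^23 = -1.
Via Zolotarev, sign(π_{14}) = (14|27) = -1.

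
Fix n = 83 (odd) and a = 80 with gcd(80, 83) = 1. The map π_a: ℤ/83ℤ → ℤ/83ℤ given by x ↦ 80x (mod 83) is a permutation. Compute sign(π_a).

-1

Orbit of 24 under x↦80x: [24, 11, 50, 16, 35, 61, 66]… (length divides ord_83(80)).
Decompose π into cycles: lengths [82, 1] (2 cycles, including the fixed point 0).
2 cycles on 83: each ℓ→(−1)^(ℓ−1), product (−1)^81 = -1.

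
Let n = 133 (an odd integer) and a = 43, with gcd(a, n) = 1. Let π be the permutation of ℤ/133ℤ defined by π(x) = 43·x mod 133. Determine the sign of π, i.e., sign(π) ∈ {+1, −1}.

Start at x=92: 92 → 99 → 1 → 43 → 120 → 106 → 36 → … (one orbit).
The orbit structure of x ↦ 43x mod 133: 21 orbits of sizes [9, 9, 9, 9, 9, 9, 9, 9, 9, 9, 9, 9, 9, 9, 1, 1, 1, 1, 1, 1, 1].
Σ(ℓ_i−1) = 133−21 = 112; sign = (−1)^112 = +1.

+1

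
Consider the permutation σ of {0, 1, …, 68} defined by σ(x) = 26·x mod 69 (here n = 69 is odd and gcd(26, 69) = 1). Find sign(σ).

Orbit of 59 under x↦26x: [59, 16, 2, 52, 41, 31, 47]… (length divides ord_69(26)).
Decompose π into cycles: lengths [22, 22, 11, 11, 2, 1] (6 cycles, including the fixed point 0).
sign(π) = (−1)^{n − #cycles} = (−1)^{69−6} = (−1)^63 = -1.

-1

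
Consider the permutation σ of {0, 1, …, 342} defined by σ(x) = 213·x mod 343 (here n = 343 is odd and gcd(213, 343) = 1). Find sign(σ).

Orbit of 200 under x↦213x: [200, 68, 78, 150, 51, 230, 284]… (length divides ord_343(213)).
Decompose π into cycles: lengths [294, 42, 6, 1] (4 cycles, including the fixed point 0).
4 cycles on 343: each ℓ→(−1)^(ℓ−1), product (−1)^339 = -1.
Zolotarev: (213|343) = -1, matching the cycle-count sign.

-1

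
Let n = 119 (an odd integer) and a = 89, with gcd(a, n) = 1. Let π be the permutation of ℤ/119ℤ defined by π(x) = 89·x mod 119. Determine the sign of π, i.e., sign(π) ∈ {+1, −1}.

-1

Trace 13: π^k(13) = [13, 86, 38, 50, 47, 18, 55] for k=0..6.
14 cycles of lengths [12, 12, 12, 12, 12, 12, 12, 12, 6, 4, 4, 4, 4, 1].
n − c = 119 − 14 = 105; sign = (−1)^105 = -1.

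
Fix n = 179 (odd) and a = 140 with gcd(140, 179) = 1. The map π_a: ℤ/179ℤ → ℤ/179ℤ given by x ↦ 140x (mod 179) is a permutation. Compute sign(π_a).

Trace 148: π^k(148) = [148, 135, 105, 22, 37, 168, 71] for k=0..6.
Cycle type of π: 178 + 1; total 2 cycles.
2 cycles on 179: each ℓ→(−1)^(ℓ−1), product (−1)^177 = -1.

-1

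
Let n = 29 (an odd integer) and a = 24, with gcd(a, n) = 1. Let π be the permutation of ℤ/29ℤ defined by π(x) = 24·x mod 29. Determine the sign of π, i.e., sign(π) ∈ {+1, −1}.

Start at x=16: 16 → 7 → 23 → 1 → 24 → 25 → 20 → 16 (one orbit).
The orbit structure of x ↦ 24x mod 29: 5 orbits of sizes [7, 7, 7, 7, 1].
n − c = 29 − 5 = 24; sign = (−1)^24 = +1.

+1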